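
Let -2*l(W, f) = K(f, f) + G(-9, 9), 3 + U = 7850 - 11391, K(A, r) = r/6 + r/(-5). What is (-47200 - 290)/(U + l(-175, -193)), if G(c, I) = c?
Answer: 2849400/212563 ≈ 13.405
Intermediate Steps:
K(A, r) = -r/30 (K(A, r) = r*(1/6) + r*(-1/5) = r/6 - r/5 = -r/30)
U = -3544 (U = -3 + (7850 - 11391) = -3 - 3541 = -3544)
l(W, f) = 9/2 + f/60 (l(W, f) = -(-f/30 - 9)/2 = -(-9 - f/30)/2 = 9/2 + f/60)
(-47200 - 290)/(U + l(-175, -193)) = (-47200 - 290)/(-3544 + (9/2 + (1/60)*(-193))) = -47490/(-3544 + (9/2 - 193/60)) = -47490/(-3544 + 77/60) = -47490/(-212563/60) = -47490*(-60/212563) = 2849400/212563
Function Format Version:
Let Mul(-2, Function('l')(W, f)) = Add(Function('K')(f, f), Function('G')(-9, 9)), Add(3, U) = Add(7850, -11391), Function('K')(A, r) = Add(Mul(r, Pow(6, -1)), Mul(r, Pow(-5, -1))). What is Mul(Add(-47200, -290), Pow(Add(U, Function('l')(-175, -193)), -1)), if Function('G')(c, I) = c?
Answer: Rational(2849400, 212563) ≈ 13.405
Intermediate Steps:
Function('K')(A, r) = Mul(Rational(-1, 30), r) (Function('K')(A, r) = Add(Mul(r, Rational(1, 6)), Mul(r, Rational(-1, 5))) = Add(Mul(Rational(1, 6), r), Mul(Rational(-1, 5), r)) = Mul(Rational(-1, 30), r))
U = -3544 (U = Add(-3, Add(7850, -11391)) = Add(-3, -3541) = -3544)
Function('l')(W, f) = Add(Rational(9, 2), Mul(Rational(1, 60), f)) (Function('l')(W, f) = Mul(Rational(-1, 2), Add(Mul(Rational(-1, 30), f), -9)) = Mul(Rational(-1, 2), Add(-9, Mul(Rational(-1, 30), f))) = Add(Rational(9, 2), Mul(Rational(1, 60), f)))
Mul(Add(-47200, -290), Pow(Add(U, Function('l')(-175, -193)), -1)) = Mul(Add(-47200, -290), Pow(Add(-3544, Add(Rational(9, 2), Mul(Rational(1, 60), -193))), -1)) = Mul(-47490, Pow(Add(-3544, Add(Rational(9, 2), Rational(-193, 60))), -1)) = Mul(-47490, Pow(Add(-3544, Rational(77, 60)), -1)) = Mul(-47490, Pow(Rational(-212563, 60), -1)) = Mul(-47490, Rational(-60, 212563)) = Rational(2849400, 212563)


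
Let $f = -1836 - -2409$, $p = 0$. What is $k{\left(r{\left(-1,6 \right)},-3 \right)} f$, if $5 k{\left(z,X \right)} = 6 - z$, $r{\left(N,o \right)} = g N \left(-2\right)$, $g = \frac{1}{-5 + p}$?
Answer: $\frac{18336}{25} \approx 733.44$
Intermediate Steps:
$g = - \frac{1}{5}$ ($g = \frac{1}{-5 + 0} = \frac{1}{-5} = - \frac{1}{5} \approx -0.2$)
$r{\left(N,o \right)} = \frac{2 N}{5}$ ($r{\left(N,o \right)} = - \frac{N}{5} \left(-2\right) = \frac{2 N}{5}$)
$k{\left(z,X \right)} = \frac{6}{5} - \frac{z}{5}$ ($k{\left(z,X \right)} = \frac{6 - z}{5} = \frac{6}{5} - \frac{z}{5}$)
$f = 573$ ($f = -1836 + 2409 = 573$)
$k{\left(r{\left(-1,6 \right)},-3 \right)} f = \left(\frac{6}{5} - \frac{\frac{2}{5} \left(-1\right)}{5}\right) 573 = \left(\frac{6}{5} - - \frac{2}{25}\right) 573 = \left(\frac{6}{5} + \frac{2}{25}\right) 573 = \frac{32}{25} \cdot 573 = \frac{18336}{25}$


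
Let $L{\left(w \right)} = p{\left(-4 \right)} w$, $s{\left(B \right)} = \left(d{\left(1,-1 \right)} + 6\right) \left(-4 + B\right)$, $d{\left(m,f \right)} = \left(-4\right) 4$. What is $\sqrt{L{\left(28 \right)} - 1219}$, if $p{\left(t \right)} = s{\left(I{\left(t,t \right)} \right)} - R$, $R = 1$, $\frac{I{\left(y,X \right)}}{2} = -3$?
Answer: $\sqrt{1553} \approx 39.408$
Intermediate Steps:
$I{\left(y,X \right)} = -6$ ($I{\left(y,X \right)} = 2 \left(-3\right) = -6$)
$d{\left(m,f \right)} = -16$
$s{\left(B \right)} = 40 - 10 B$ ($s{\left(B \right)} = \left(-16 + 6\right) \left(-4 + B\right) = - 10 \left(-4 + B\right) = 40 - 10 B$)
$p{\left(t \right)} = 99$ ($p{\left(t \right)} = \left(40 - -60\right) - 1 = \left(40 + 60\right) - 1 = 100 - 1 = 99$)
$L{\left(w \right)} = 99 w$
$\sqrt{L{\left(28 \right)} - 1219} = \sqrt{99 \cdot 28 - 1219} = \sqrt{2772 - 1219} = \sqrt{1553}$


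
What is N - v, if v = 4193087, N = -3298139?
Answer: -7491226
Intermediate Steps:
N - v = -3298139 - 1*4193087 = -3298139 - 4193087 = -7491226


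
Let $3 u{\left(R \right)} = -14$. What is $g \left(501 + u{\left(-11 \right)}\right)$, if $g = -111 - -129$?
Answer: $8934$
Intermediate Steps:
$g = 18$ ($g = -111 + 129 = 18$)
$u{\left(R \right)} = - \frac{14}{3}$ ($u{\left(R \right)} = \frac{1}{3} \left(-14\right) = - \frac{14}{3}$)
$g \left(501 + u{\left(-11 \right)}\right) = 18 \left(501 - \frac{14}{3}\right) = 18 \cdot \frac{1489}{3} = 8934$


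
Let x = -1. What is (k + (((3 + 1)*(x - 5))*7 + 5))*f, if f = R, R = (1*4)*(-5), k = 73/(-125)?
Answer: 81792/25 ≈ 3271.7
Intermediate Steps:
k = -73/125 (k = 73*(-1/125) = -73/125 ≈ -0.58400)
R = -20 (R = 4*(-5) = -20)
f = -20
(k + (((3 + 1)*(x - 5))*7 + 5))*f = (-73/125 + (((3 + 1)*(-1 - 5))*7 + 5))*(-20) = (-73/125 + ((4*(-6))*7 + 5))*(-20) = (-73/125 + (-24*7 + 5))*(-20) = (-73/125 + (-168 + 5))*(-20) = (-73/125 - 163)*(-20) = -20448/125*(-20) = 81792/25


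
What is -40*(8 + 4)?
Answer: -480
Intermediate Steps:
-40*(8 + 4) = -40*12 = -10*48 = -480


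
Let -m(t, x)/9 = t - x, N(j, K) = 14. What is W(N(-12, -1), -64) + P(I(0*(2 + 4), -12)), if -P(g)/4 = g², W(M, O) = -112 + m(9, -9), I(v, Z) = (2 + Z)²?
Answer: -40274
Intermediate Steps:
m(t, x) = -9*t + 9*x (m(t, x) = -9*(t - x) = -9*t + 9*x)
W(M, O) = -274 (W(M, O) = -112 + (-9*9 + 9*(-9)) = -112 + (-81 - 81) = -112 - 162 = -274)
P(g) = -4*g²
W(N(-12, -1), -64) + P(I(0*(2 + 4), -12)) = -274 - 4*(2 - 12)⁴ = -274 - 4*((-10)²)² = -274 - 4*100² = -274 - 4*10000 = -274 - 40000 = -40274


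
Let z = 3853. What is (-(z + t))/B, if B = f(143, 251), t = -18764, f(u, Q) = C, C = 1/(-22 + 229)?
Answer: 3086577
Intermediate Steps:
C = 1/207 ≈ 0.0048309
f(u, Q) = 1/207
B = 1/207 ≈ 0.0048309
(-(z + t))/B = (-(3853 - 18764))/(1/207) = -1*(-14911)*207 = 14911*207 = 3086577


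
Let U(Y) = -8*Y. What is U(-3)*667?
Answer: 16008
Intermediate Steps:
U(-3)*667 = -8*(-3)*667 = 24*667 = 16008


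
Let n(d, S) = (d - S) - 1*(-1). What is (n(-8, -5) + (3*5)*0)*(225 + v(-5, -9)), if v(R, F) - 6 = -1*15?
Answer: -432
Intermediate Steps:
v(R, F) = -9 (v(R, F) = 6 - 1*15 = 6 - 15 = -9)
n(d, S) = 1 + d - S (n(d, S) = (d - S) + 1 = 1 + d - S)
(n(-8, -5) + (3*5)*0)*(225 + v(-5, -9)) = ((1 - 8 - 1*(-5)) + (3*5)*0)*(225 - 9) = ((1 - 8 + 5) + 15*0)*216 = (-2 + 0)*216 = -2*216 = -432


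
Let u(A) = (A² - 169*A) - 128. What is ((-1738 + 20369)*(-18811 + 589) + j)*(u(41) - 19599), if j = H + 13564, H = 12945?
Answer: 8478202635675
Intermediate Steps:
j = 26509 (j = 12945 + 13564 = 26509)
u(A) = -128 + A² - 169*A
((-1738 + 20369)*(-18811 + 589) + j)*(u(41) - 19599) = ((-1738 + 20369)*(-18811 + 589) + 26509)*((-128 + 41² - 169*41) - 19599) = (18631*(-18222) + 26509)*((-128 + 1681 - 6929) - 19599) = (-339494082 + 26509)*(-5376 - 19599) = -339467573*(-24975) = 8478202635675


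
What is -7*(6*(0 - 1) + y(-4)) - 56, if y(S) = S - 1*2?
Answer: 28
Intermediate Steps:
y(S) = -2 + S (y(S) = S - 2 = -2 + S)
-7*(6*(0 - 1) + y(-4)) - 56 = -7*(6*(0 - 1) + (-2 - 4)) - 56 = -7*(6*(-1) - 6) - 56 = -7*(-6 - 6) - 56 = -7*(-12) - 56 = 84 - 56 = 28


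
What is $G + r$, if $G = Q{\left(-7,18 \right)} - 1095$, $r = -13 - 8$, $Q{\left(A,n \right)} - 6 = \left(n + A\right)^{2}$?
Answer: $-989$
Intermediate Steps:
$Q{\left(A,n \right)} = 6 + \left(A + n\right)^{2}$ ($Q{\left(A,n \right)} = 6 + \left(n + A\right)^{2} = 6 + \left(A + n\right)^{2}$)
$r = -21$ ($r = -13 - 8 = -21$)
$G = -968$ ($G = \left(6 + \left(-7 + 18\right)^{2}\right) - 1095 = \left(6 + 11^{2}\right) - 1095 = \left(6 + 121\right) - 1095 = 127 - 1095 = -968$)
$G + r = -968 - 21 = -989$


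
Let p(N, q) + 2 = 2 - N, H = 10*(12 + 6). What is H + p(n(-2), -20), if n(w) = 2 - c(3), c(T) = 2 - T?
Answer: 177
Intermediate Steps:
H = 180 (H = 10*18 = 180)
n(w) = 3 (n(w) = 2 - (2 - 1*3) = 2 - (2 - 3) = 2 - 1*(-1) = 2 + 1 = 3)
p(N, q) = -N (p(N, q) = -2 + (2 - N) = -N)
H + p(n(-2), -20) = 180 - 1*3 = 180 - 3 = 177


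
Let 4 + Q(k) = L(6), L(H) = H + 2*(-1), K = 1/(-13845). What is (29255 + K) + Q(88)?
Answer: 405035474/13845 ≈ 29255.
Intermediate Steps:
K = -1/13845 ≈ -7.2228e-5
L(H) = -2 + H (L(H) = H - 2 = -2 + H)
Q(k) = 0 (Q(k) = -4 + (-2 + 6) = -4 + 4 = 0)
(29255 + K) + Q(88) = (29255 - 1/13845) + 0 = 405035474/13845 + 0 = 405035474/13845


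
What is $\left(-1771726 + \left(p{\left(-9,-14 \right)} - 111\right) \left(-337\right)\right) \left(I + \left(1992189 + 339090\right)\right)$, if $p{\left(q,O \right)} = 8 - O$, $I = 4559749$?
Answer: $-12002330871524$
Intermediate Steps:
$\left(-1771726 + \left(p{\left(-9,-14 \right)} - 111\right) \left(-337\right)\right) \left(I + \left(1992189 + 339090\right)\right) = \left(-1771726 + \left(\left(8 - -14\right) - 111\right) \left(-337\right)\right) \left(4559749 + \left(1992189 + 339090\right)\right) = \left(-1771726 + \left(\left(8 + 14\right) - 111\right) \left(-337\right)\right) \left(4559749 + 2331279\right) = \left(-1771726 + \left(22 - 111\right) \left(-337\right)\right) 6891028 = \left(-1771726 - -29993\right) 6891028 = \left(-1771726 + 29993\right) 6891028 = \left(-1741733\right) 6891028 = -12002330871524$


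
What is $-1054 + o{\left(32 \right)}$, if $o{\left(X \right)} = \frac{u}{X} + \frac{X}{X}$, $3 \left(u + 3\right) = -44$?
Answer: $- \frac{101141}{96} \approx -1053.6$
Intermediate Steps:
$u = - \frac{53}{3}$ ($u = -3 + \frac{1}{3} \left(-44\right) = -3 - \frac{44}{3} = - \frac{53}{3} \approx -17.667$)
$o{\left(X \right)} = 1 - \frac{53}{3 X}$ ($o{\left(X \right)} = - \frac{53}{3 X} + \frac{X}{X} = - \frac{53}{3 X} + 1 = 1 - \frac{53}{3 X}$)
$-1054 + o{\left(32 \right)} = -1054 + \frac{- \frac{53}{3} + 32}{32} = -1054 + \frac{1}{32} \cdot \frac{43}{3} = -1054 + \frac{43}{96} = - \frac{101141}{96}$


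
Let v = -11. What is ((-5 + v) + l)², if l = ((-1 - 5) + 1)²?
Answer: 81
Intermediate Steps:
l = 25 (l = (-6 + 1)² = (-5)² = 25)
((-5 + v) + l)² = ((-5 - 11) + 25)² = (-16 + 25)² = 9² = 81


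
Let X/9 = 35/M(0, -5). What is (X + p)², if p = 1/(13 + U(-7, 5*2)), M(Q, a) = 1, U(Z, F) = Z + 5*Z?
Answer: 83429956/841 ≈ 99203.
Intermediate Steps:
U(Z, F) = 6*Z
p = -1/29 (p = 1/(13 + 6*(-7)) = 1/(13 - 42) = 1/(-29) = -1/29 ≈ -0.034483)
X = 315 (X = 9*(35/1) = 9*(35*1) = 9*35 = 315)
(X + p)² = (315 - 1/29)² = (9134/29)² = 83429956/841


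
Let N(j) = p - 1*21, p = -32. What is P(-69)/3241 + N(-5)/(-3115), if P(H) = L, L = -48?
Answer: 3179/1442245 ≈ 0.0022042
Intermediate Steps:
P(H) = -48
N(j) = -53 (N(j) = -32 - 1*21 = -32 - 21 = -53)
P(-69)/3241 + N(-5)/(-3115) = -48/3241 - 53/(-3115) = -48*1/3241 - 53*(-1/3115) = -48/3241 + 53/3115 = 3179/1442245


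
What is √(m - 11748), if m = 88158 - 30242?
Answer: 2*√11542 ≈ 214.87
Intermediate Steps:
m = 57916
√(m - 11748) = √(57916 - 11748) = √46168 = 2*√11542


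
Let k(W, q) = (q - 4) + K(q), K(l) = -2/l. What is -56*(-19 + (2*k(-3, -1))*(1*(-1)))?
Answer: 728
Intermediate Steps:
k(W, q) = -4 + q - 2/q (k(W, q) = (q - 4) - 2/q = (-4 + q) - 2/q = -4 + q - 2/q)
-56*(-19 + (2*k(-3, -1))*(1*(-1))) = -56*(-19 + (2*(-4 - 1 - 2/(-1)))*(1*(-1))) = -56*(-19 + (2*(-4 - 1 - 2*(-1)))*(-1)) = -56*(-19 + (2*(-4 - 1 + 2))*(-1)) = -56*(-19 + (2*(-3))*(-1)) = -56*(-19 - 6*(-1)) = -56*(-19 + 6) = -56*(-13) = 728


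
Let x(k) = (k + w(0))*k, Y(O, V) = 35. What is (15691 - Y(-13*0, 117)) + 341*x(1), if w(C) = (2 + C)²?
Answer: 17361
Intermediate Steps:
x(k) = k*(4 + k) (x(k) = (k + (2 + 0)²)*k = (k + 2²)*k = (k + 4)*k = (4 + k)*k = k*(4 + k))
(15691 - Y(-13*0, 117)) + 341*x(1) = (15691 - 1*35) + 341*(1*(4 + 1)) = (15691 - 35) + 341*(1*5) = 15656 + 341*5 = 15656 + 1705 = 17361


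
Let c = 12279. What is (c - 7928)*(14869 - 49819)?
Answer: -152067450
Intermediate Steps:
(c - 7928)*(14869 - 49819) = (12279 - 7928)*(14869 - 49819) = 4351*(-34950) = -152067450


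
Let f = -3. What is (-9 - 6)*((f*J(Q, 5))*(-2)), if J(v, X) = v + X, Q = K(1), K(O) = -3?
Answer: -180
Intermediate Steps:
Q = -3
J(v, X) = X + v
(-9 - 6)*((f*J(Q, 5))*(-2)) = (-9 - 6)*(-3*(5 - 3)*(-2)) = -15*(-3*2)*(-2) = -(-90)*(-2) = -15*12 = -180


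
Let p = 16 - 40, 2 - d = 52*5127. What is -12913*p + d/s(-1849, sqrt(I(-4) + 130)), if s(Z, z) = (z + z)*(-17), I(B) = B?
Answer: 309912 + 19043*sqrt(14)/102 ≈ 3.1061e+5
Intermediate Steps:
s(Z, z) = -34*z (s(Z, z) = (2*z)*(-17) = -34*z)
d = -266602 (d = 2 - 52*5127 = 2 - 1*266604 = 2 - 266604 = -266602)
p = -24
-12913*p + d/s(-1849, sqrt(I(-4) + 130)) = -12913*(-24) - 266602*(-1/(34*sqrt(-4 + 130))) = 309912 - 266602*(-sqrt(14)/1428) = 309912 - (-19043)*sqrt(14)/102 = 309912 + 19043*sqrt(14)/102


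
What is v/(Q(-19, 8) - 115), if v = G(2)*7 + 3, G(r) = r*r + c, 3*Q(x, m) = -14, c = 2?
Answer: -135/359 ≈ -0.37604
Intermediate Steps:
Q(x, m) = -14/3 (Q(x, m) = (⅓)*(-14) = -14/3)
G(r) = 2 + r² (G(r) = r*r + 2 = r² + 2 = 2 + r²)
v = 45 (v = (2 + 2²)*7 + 3 = (2 + 4)*7 + 3 = 6*7 + 3 = 42 + 3 = 45)
v/(Q(-19, 8) - 115) = 45/(-14/3 - 115) = 45/(-359/3) = -3/359*45 = -135/359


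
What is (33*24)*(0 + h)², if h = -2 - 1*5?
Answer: 38808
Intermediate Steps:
h = -7 (h = -2 - 5 = -7)
(33*24)*(0 + h)² = (33*24)*(0 - 7)² = 792*(-7)² = 792*49 = 38808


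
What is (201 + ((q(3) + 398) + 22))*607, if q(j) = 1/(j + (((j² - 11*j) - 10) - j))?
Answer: 12815591/34 ≈ 3.7693e+5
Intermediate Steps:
q(j) = 1/(-10 + j² - 11*j) (q(j) = 1/(j + ((-10 + j² - 11*j) - j)) = 1/(j + (-10 + j² - 12*j)) = 1/(-10 + j² - 11*j))
(201 + ((q(3) + 398) + 22))*607 = (201 + ((1/(-10 + 3² - 11*3) + 398) + 22))*607 = (201 + ((1/(-10 + 9 - 33) + 398) + 22))*607 = (201 + ((1/(-34) + 398) + 22))*607 = (201 + ((-1/34 + 398) + 22))*607 = (201 + (13531/34 + 22))*607 = (201 + 14279/34)*607 = (21113/34)*607 = 12815591/34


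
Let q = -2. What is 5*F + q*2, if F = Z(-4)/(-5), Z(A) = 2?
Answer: -6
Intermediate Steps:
F = -2/5 (F = 2/(-5) = 2*(-1/5) = -2/5 ≈ -0.40000)
5*F + q*2 = 5*(-2/5) - 2*2 = -2 - 4 = -6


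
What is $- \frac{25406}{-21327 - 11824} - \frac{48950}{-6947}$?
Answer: $\frac{1799236932}{230299997} \approx 7.8126$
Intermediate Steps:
$- \frac{25406}{-21327 - 11824} - \frac{48950}{-6947} = - \frac{25406}{-21327 - 11824} - - \frac{48950}{6947} = - \frac{25406}{-33151} + \frac{48950}{6947} = \left(-25406\right) \left(- \frac{1}{33151}\right) + \frac{48950}{6947} = \frac{25406}{33151} + \frac{48950}{6947} = \frac{1799236932}{230299997}$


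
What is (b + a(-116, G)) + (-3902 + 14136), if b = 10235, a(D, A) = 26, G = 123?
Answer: 20495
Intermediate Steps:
(b + a(-116, G)) + (-3902 + 14136) = (10235 + 26) + (-3902 + 14136) = 10261 + 10234 = 20495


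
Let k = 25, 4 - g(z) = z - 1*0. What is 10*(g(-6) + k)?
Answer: 350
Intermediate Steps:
g(z) = 4 - z (g(z) = 4 - (z - 1*0) = 4 - (z + 0) = 4 - z)
10*(g(-6) + k) = 10*((4 - 1*(-6)) + 25) = 10*((4 + 6) + 25) = 10*(10 + 25) = 10*35 = 350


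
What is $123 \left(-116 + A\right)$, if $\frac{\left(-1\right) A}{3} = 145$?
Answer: $-67773$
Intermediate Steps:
$A = -435$ ($A = \left(-3\right) 145 = -435$)
$123 \left(-116 + A\right) = 123 \left(-116 - 435\right) = 123 \left(-551\right) = -67773$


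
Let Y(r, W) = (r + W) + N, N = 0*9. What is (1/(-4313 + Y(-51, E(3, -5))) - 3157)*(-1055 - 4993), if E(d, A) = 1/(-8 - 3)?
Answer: 916585262208/48005 ≈ 1.9094e+7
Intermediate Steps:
N = 0
E(d, A) = -1/11 (E(d, A) = 1/(-11) = -1/11)
Y(r, W) = W + r (Y(r, W) = (r + W) + 0 = (W + r) + 0 = W + r)
(1/(-4313 + Y(-51, E(3, -5))) - 3157)*(-1055 - 4993) = (1/(-4313 + (-1/11 - 51)) - 3157)*(-1055 - 4993) = (1/(-4313 - 562/11) - 3157)*(-6048) = (1/(-48005/11) - 3157)*(-6048) = (-11/48005 - 3157)*(-6048) = -151551796/48005*(-6048) = 916585262208/48005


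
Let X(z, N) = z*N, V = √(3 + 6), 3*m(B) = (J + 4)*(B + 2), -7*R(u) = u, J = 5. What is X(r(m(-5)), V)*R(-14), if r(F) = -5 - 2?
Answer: -42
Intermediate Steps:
R(u) = -u/7
m(B) = 6 + 3*B (m(B) = ((5 + 4)*(B + 2))/3 = (9*(2 + B))/3 = (18 + 9*B)/3 = 6 + 3*B)
r(F) = -7
V = 3 (V = √9 = 3)
X(z, N) = N*z
X(r(m(-5)), V)*R(-14) = (3*(-7))*(-⅐*(-14)) = -21*2 = -42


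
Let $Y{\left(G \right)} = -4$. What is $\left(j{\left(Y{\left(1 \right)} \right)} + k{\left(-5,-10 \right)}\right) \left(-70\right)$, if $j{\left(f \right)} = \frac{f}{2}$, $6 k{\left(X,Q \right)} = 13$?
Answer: $- \frac{35}{3} \approx -11.667$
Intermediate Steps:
$k{\left(X,Q \right)} = \frac{13}{6}$ ($k{\left(X,Q \right)} = \frac{1}{6} \cdot 13 = \frac{13}{6}$)
$j{\left(f \right)} = \frac{f}{2}$ ($j{\left(f \right)} = f \frac{1}{2} = \frac{f}{2}$)
$\left(j{\left(Y{\left(1 \right)} \right)} + k{\left(-5,-10 \right)}\right) \left(-70\right) = \left(\frac{1}{2} \left(-4\right) + \frac{13}{6}\right) \left(-70\right) = \left(-2 + \frac{13}{6}\right) \left(-70\right) = \frac{1}{6} \left(-70\right) = - \frac{35}{3}$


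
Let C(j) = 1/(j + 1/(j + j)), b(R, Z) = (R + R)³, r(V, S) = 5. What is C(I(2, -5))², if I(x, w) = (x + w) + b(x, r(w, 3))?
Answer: 14884/55398249 ≈ 0.00026867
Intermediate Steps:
b(R, Z) = 8*R³ (b(R, Z) = (2*R)³ = 8*R³)
I(x, w) = w + x + 8*x³ (I(x, w) = (x + w) + 8*x³ = (w + x) + 8*x³ = w + x + 8*x³)
C(j) = 1/(j + 1/(2*j))
C(I(2, -5))² = (2*(-5 + 2 + 8*2³)/(1 + 2*(-5 + 2 + 8*2³)²))² = (2*(-5 + 2 + 8*8)/(1 + 2*(-5 + 2 + 8*8)²))² = (2*(-5 + 2 + 64)/(1 + 2*(-5 + 2 + 64)²))² = (2*61/(1 + 2*61²))² = (2*61/(1 + 2*3721))² = (2*61/(1 + 7442))² = (2*61/7443)² = (2*61*(1/7443))² = (122/7443)² = 14884/55398249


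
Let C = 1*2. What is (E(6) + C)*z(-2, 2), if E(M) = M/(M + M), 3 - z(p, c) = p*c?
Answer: 35/2 ≈ 17.500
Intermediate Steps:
z(p, c) = 3 - c*p (z(p, c) = 3 - p*c = 3 - c*p)
E(M) = ½ (E(M) = M/((2*M)) = (1/(2*M))*M = ½)
C = 2
(E(6) + C)*z(-2, 2) = (½ + 2)*(3 - 1*2*(-2)) = 5*(3 + 4)/2 = (5/2)*7 = 35/2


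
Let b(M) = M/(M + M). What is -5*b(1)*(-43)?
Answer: 215/2 ≈ 107.50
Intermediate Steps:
b(M) = ½ (b(M) = M/((2*M)) = M*(1/(2*M)) = ½)
-5*b(1)*(-43) = -5*½*(-43) = -5/2*(-43) = 215/2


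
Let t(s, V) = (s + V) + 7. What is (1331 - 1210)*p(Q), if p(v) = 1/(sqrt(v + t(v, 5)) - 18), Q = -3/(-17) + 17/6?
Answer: -111078/15605 - 121*sqrt(46869)/15605 ≈ -8.7968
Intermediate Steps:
t(s, V) = 7 + V + s (t(s, V) = (V + s) + 7 = 7 + V + s)
Q = 307/102 (Q = -3*(-1/17) + 17*(1/6) = 3/17 + 17/6 = 307/102 ≈ 3.0098)
p(v) = 1/(-18 + sqrt(12 + 2*v)) (p(v) = 1/(sqrt(v + (7 + 5 + v)) - 18) = 1/(sqrt(v + (12 + v)) - 18) = 1/(sqrt(12 + 2*v) - 18) = 1/(-18 + sqrt(12 + 2*v)))
(1331 - 1210)*p(Q) = (1331 - 1210)/(-18 + sqrt(2)*sqrt(6 + 307/102)) = 121/(-18 + sqrt(2)*sqrt(919/102)) = 121/(-18 + sqrt(2)*(sqrt(93738)/102)) = 121/(-18 + sqrt(46869)/51)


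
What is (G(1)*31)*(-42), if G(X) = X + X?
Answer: -2604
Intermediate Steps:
G(X) = 2*X
(G(1)*31)*(-42) = ((2*1)*31)*(-42) = (2*31)*(-42) = 62*(-42) = -2604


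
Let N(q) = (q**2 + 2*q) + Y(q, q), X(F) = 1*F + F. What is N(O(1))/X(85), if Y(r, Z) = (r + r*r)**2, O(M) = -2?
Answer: 2/85 ≈ 0.023529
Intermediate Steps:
X(F) = 2*F (X(F) = F + F = 2*F)
Y(r, Z) = (r + r**2)**2
N(q) = q**2 + 2*q + q**2*(1 + q)**2 (N(q) = (q**2 + 2*q) + q**2*(1 + q)**2 = q**2 + 2*q + q**2*(1 + q)**2)
N(O(1))/X(85) = (-2*(2 - 2 - 2*(1 - 2)**2))/((2*85)) = -2*(2 - 2 - 2*(-1)**2)/170 = -2*(2 - 2 - 2*1)*(1/170) = -2*(2 - 2 - 2)*(1/170) = -2*(-2)*(1/170) = 4*(1/170) = 2/85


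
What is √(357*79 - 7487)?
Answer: 2*√5179 ≈ 143.93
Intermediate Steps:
√(357*79 - 7487) = √(28203 - 7487) = √20716 = 2*√5179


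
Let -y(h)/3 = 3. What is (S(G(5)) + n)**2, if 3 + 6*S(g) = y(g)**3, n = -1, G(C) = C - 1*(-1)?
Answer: 15129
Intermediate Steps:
G(C) = 1 + C (G(C) = C + 1 = 1 + C)
y(h) = -9 (y(h) = -3*3 = -9)
S(g) = -122 (S(g) = -1/2 + (1/6)*(-9)**3 = -1/2 + (1/6)*(-729) = -1/2 - 243/2 = -122)
(S(G(5)) + n)**2 = (-122 - 1)**2 = (-123)**2 = 15129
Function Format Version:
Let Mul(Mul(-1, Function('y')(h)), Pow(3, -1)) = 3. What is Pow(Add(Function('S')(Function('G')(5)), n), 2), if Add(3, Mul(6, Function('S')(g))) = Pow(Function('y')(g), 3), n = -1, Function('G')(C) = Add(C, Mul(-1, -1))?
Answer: 15129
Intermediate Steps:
Function('G')(C) = Add(1, C) (Function('G')(C) = Add(C, 1) = Add(1, C))
Function('y')(h) = -9 (Function('y')(h) = Mul(-3, 3) = -9)
Function('S')(g) = -122 (Function('S')(g) = Add(Rational(-1, 2), Mul(Rational(1, 6), Pow(-9, 3))) = Add(Rational(-1, 2), Mul(Rational(1, 6), -729)) = Add(Rational(-1, 2), Rational(-243, 2)) = -122)
Pow(Add(Function('S')(Function('G')(5)), n), 2) = Pow(Add(-122, -1), 2) = Pow(-123, 2) = 15129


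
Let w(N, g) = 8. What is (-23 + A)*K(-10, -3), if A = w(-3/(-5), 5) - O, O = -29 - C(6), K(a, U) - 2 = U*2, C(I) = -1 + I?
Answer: -76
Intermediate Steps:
K(a, U) = 2 + 2*U (K(a, U) = 2 + U*2 = 2 + 2*U)
O = -34 (O = -29 - (-1 + 6) = -29 - 1*5 = -29 - 5 = -34)
A = 42 (A = 8 - 1*(-34) = 8 + 34 = 42)
(-23 + A)*K(-10, -3) = (-23 + 42)*(2 + 2*(-3)) = 19*(2 - 6) = 19*(-4) = -76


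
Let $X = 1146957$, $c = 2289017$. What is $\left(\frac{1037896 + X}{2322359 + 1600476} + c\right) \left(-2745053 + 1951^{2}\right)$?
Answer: $\frac{9530308762008368704}{3922835} \approx 2.4294 \cdot 10^{12}$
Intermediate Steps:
$\left(\frac{1037896 + X}{2322359 + 1600476} + c\right) \left(-2745053 + 1951^{2}\right) = \left(\frac{1037896 + 1146957}{2322359 + 1600476} + 2289017\right) \left(-2745053 + 1951^{2}\right) = \left(\frac{2184853}{3922835} + 2289017\right) \left(-2745053 + 3806401\right) = \left(2184853 \cdot \frac{1}{3922835} + 2289017\right) 1061348 = \left(\frac{2184853}{3922835} + 2289017\right) 1061348 = \frac{8979438188048}{3922835} \cdot 1061348 = \frac{9530308762008368704}{3922835}$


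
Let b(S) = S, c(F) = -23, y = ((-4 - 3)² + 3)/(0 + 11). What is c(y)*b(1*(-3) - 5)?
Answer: 184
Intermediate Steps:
y = 52/11 (y = ((-7)² + 3)/11 = (49 + 3)*(1/11) = 52*(1/11) = 52/11 ≈ 4.7273)
c(y)*b(1*(-3) - 5) = -23*(1*(-3) - 5) = -23*(-3 - 5) = -23*(-8) = 184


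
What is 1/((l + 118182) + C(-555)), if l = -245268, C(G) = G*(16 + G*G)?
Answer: -1/171089841 ≈ -5.8449e-9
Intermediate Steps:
C(G) = G*(16 + G**2)
1/((l + 118182) + C(-555)) = 1/((-245268 + 118182) - 555*(16 + (-555)**2)) = 1/(-127086 - 555*(16 + 308025)) = 1/(-127086 - 555*308041) = 1/(-127086 - 170962755) = 1/(-171089841) = -1/171089841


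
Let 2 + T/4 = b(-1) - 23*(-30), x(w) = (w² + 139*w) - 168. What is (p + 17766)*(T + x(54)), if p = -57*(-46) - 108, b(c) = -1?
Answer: 263680560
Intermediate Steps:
p = 2514 (p = 2622 - 108 = 2514)
x(w) = -168 + w² + 139*w
T = 2748 (T = -8 + 4*(-1 - 23*(-30)) = -8 + 4*(-1 + 690) = -8 + 4*689 = -8 + 2756 = 2748)
(p + 17766)*(T + x(54)) = (2514 + 17766)*(2748 + (-168 + 54² + 139*54)) = 20280*(2748 + (-168 + 2916 + 7506)) = 20280*(2748 + 10254) = 20280*13002 = 263680560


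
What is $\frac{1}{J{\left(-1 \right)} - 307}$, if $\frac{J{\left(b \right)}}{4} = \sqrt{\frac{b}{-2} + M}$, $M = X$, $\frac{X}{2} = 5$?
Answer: $- \frac{307}{94081} - \frac{2 \sqrt{42}}{94081} \approx -0.0034009$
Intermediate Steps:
$X = 10$ ($X = 2 \cdot 5 = 10$)
$M = 10$
$J{\left(b \right)} = 4 \sqrt{10 - \frac{b}{2}}$ ($J{\left(b \right)} = 4 \sqrt{\frac{b}{-2} + 10} = 4 \sqrt{b \left(- \frac{1}{2}\right) + 10} = 4 \sqrt{- \frac{b}{2} + 10} = 4 \sqrt{10 - \frac{b}{2}}$)
$\frac{1}{J{\left(-1 \right)} - 307} = \frac{1}{2 \sqrt{40 - -2} - 307} = \frac{1}{2 \sqrt{40 + 2} - 307} = \frac{1}{2 \sqrt{42} - 307} = \frac{1}{-307 + 2 \sqrt{42}}$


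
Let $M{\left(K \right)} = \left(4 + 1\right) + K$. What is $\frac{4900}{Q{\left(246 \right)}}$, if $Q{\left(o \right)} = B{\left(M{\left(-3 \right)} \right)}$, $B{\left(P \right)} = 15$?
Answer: $\frac{980}{3} \approx 326.67$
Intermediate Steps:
$M{\left(K \right)} = 5 + K$
$Q{\left(o \right)} = 15$
$\frac{4900}{Q{\left(246 \right)}} = \frac{4900}{15} = 4900 \cdot \frac{1}{15} = \frac{980}{3}$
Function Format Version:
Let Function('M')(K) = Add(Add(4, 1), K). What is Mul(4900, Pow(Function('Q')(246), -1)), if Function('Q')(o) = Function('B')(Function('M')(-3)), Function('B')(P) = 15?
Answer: Rational(980, 3) ≈ 326.67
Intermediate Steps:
Function('M')(K) = Add(5, K)
Function('Q')(o) = 15
Mul(4900, Pow(Function('Q')(246), -1)) = Mul(4900, Pow(15, -1)) = Mul(4900, Rational(1, 15)) = Rational(980, 3)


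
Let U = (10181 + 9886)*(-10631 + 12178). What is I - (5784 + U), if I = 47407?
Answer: -31002026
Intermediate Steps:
U = 31043649 (U = 20067*1547 = 31043649)
I - (5784 + U) = 47407 - (5784 + 31043649) = 47407 - 1*31049433 = 47407 - 31049433 = -31002026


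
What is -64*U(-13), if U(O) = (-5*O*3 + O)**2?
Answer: -2119936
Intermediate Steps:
U(O) = 196*O**2 (U(O) = (-15*O + O)**2 = (-14*O)**2 = 196*O**2)
-64*U(-13) = -12544*(-13)**2 = -12544*169 = -64*33124 = -2119936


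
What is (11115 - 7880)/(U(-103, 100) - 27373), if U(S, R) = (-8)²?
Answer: -3235/27309 ≈ -0.11846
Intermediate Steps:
U(S, R) = 64
(11115 - 7880)/(U(-103, 100) - 27373) = (11115 - 7880)/(64 - 27373) = 3235/(-27309) = 3235*(-1/27309) = -3235/27309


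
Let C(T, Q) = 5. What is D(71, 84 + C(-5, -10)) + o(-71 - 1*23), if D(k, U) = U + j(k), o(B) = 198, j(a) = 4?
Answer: 291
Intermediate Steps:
D(k, U) = 4 + U (D(k, U) = U + 4 = 4 + U)
D(71, 84 + C(-5, -10)) + o(-71 - 1*23) = (4 + (84 + 5)) + 198 = (4 + 89) + 198 = 93 + 198 = 291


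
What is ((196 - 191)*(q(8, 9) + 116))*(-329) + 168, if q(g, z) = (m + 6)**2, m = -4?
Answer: -197232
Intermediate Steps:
q(g, z) = 4 (q(g, z) = (-4 + 6)**2 = 2**2 = 4)
((196 - 191)*(q(8, 9) + 116))*(-329) + 168 = ((196 - 191)*(4 + 116))*(-329) + 168 = (5*120)*(-329) + 168 = 600*(-329) + 168 = -197400 + 168 = -197232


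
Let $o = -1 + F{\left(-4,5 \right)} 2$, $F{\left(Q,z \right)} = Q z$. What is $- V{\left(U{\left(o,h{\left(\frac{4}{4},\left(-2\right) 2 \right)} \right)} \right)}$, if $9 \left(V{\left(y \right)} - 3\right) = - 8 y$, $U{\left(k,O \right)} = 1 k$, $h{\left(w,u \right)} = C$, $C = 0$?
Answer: $- \frac{355}{9} \approx -39.444$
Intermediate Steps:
$h{\left(w,u \right)} = 0$
$o = -41$ ($o = -1 + \left(-4\right) 5 \cdot 2 = -1 - 40 = -41$)
$U{\left(k,O \right)} = k$
$V{\left(y \right)} = 3 - \frac{8 y}{9}$ ($V{\left(y \right)} = 3 + \frac{\left(-8\right) y}{9} = 3 - \frac{8 y}{9}$)
$- V{\left(U{\left(o,h{\left(\frac{4}{4},\left(-2\right) 2 \right)} \right)} \right)} = - (3 - - \frac{328}{9}) = - (3 + \frac{328}{9}) = \left(-1\right) \frac{355}{9} = - \frac{355}{9}$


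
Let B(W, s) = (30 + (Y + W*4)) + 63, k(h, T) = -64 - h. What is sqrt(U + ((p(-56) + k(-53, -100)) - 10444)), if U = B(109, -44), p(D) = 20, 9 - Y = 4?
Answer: I*sqrt(9901) ≈ 99.504*I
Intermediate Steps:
Y = 5 (Y = 9 - 1*4 = 9 - 4 = 5)
B(W, s) = 98 + 4*W (B(W, s) = (30 + (5 + W*4)) + 63 = (30 + (5 + 4*W)) + 63 = (35 + 4*W) + 63 = 98 + 4*W)
U = 534 (U = 98 + 4*109 = 98 + 436 = 534)
sqrt(U + ((p(-56) + k(-53, -100)) - 10444)) = sqrt(534 + ((20 + (-64 - 1*(-53))) - 10444)) = sqrt(534 + ((20 + (-64 + 53)) - 10444)) = sqrt(534 + ((20 - 11) - 10444)) = sqrt(534 + (9 - 10444)) = sqrt(534 - 10435) = sqrt(-9901) = I*sqrt(9901)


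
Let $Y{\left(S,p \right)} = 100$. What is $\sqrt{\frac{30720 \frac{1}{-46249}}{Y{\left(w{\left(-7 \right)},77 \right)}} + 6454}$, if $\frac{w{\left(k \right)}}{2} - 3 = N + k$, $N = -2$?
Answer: $\frac{\sqrt{345122454469030}}{231245} \approx 80.337$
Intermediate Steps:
$w{\left(k \right)} = 2 + 2 k$ ($w{\left(k \right)} = 6 + 2 \left(-2 + k\right) = 6 + \left(-4 + 2 k\right) = 2 + 2 k$)
$\sqrt{\frac{30720 \frac{1}{-46249}}{Y{\left(w{\left(-7 \right)},77 \right)}} + 6454} = \sqrt{\frac{30720 \frac{1}{-46249}}{100} + 6454} = \sqrt{30720 \left(- \frac{1}{46249}\right) \frac{1}{100} + 6454} = \sqrt{\left(- \frac{30720}{46249}\right) \frac{1}{100} + 6454} = \sqrt{- \frac{1536}{231245} + 6454} = \sqrt{\frac{1492453694}{231245}} = \frac{\sqrt{345122454469030}}{231245}$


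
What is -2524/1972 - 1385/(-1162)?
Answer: -50417/572866 ≈ -0.088008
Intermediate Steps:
-2524/1972 - 1385/(-1162) = -2524*1/1972 - 1385*(-1/1162) = -631/493 + 1385/1162 = -50417/572866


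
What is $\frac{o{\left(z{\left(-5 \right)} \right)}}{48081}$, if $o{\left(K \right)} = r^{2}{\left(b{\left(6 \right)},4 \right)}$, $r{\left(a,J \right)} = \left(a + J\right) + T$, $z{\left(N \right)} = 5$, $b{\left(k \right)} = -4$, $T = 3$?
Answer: $\frac{3}{16027} \approx 0.00018718$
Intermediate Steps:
$r{\left(a,J \right)} = 3 + J + a$ ($r{\left(a,J \right)} = \left(a + J\right) + 3 = \left(J + a\right) + 3 = 3 + J + a$)
$o{\left(K \right)} = 9$ ($o{\left(K \right)} = \left(3 + 4 - 4\right)^{2} = 3^{2} = 9$)
$\frac{o{\left(z{\left(-5 \right)} \right)}}{48081} = \frac{9}{48081} = 9 \cdot \frac{1}{48081} = \frac{3}{16027}$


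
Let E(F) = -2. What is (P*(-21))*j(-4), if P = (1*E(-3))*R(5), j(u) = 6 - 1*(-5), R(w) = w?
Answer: 2310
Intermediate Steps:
j(u) = 11 (j(u) = 6 + 5 = 11)
P = -10 (P = (1*(-2))*5 = -2*5 = -10)
(P*(-21))*j(-4) = -10*(-21)*11 = 210*11 = 2310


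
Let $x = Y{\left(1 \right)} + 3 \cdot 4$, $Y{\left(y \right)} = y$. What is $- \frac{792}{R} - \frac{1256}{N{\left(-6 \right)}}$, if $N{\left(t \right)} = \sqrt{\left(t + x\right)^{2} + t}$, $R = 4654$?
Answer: $- \frac{396}{2327} - \frac{1256 \sqrt{43}}{43} \approx -191.71$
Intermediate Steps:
$x = 13$ ($x = 1 + 3 \cdot 4 = 1 + 12 = 13$)
$N{\left(t \right)} = \sqrt{t + \left(13 + t\right)^{2}}$ ($N{\left(t \right)} = \sqrt{\left(t + 13\right)^{2} + t} = \sqrt{\left(13 + t\right)^{2} + t} = \sqrt{t + \left(13 + t\right)^{2}}$)
$- \frac{792}{R} - \frac{1256}{N{\left(-6 \right)}} = - \frac{792}{4654} - \frac{1256}{\sqrt{-6 + \left(13 - 6\right)^{2}}} = \left(-792\right) \frac{1}{4654} - \frac{1256}{\sqrt{-6 + 7^{2}}} = - \frac{396}{2327} - \frac{1256}{\sqrt{-6 + 49}} = - \frac{396}{2327} - \frac{1256}{\sqrt{43}} = - \frac{396}{2327} - 1256 \frac{\sqrt{43}}{43} = - \frac{396}{2327} - \frac{1256 \sqrt{43}}{43}$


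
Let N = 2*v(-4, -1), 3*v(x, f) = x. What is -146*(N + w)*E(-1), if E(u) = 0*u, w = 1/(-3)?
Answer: 0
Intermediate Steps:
v(x, f) = x/3
N = -8/3 (N = 2*((⅓)*(-4)) = 2*(-4/3) = -8/3 ≈ -2.6667)
w = -⅓ ≈ -0.33333
E(u) = 0
-146*(N + w)*E(-1) = -146*(-8/3 - ⅓)*0 = -(-438)*0 = -146*0 = 0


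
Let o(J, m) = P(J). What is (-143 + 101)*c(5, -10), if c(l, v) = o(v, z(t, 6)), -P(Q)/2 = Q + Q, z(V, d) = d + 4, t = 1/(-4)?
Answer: -1680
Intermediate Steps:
t = -¼ ≈ -0.25000
z(V, d) = 4 + d
P(Q) = -4*Q (P(Q) = -2*(Q + Q) = -4*Q)
o(J, m) = -4*J
c(l, v) = -4*v
(-143 + 101)*c(5, -10) = (-143 + 101)*(-4*(-10)) = -42*40 = -1680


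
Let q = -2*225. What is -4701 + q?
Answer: -5151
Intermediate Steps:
q = -450
-4701 + q = -4701 - 450 = -5151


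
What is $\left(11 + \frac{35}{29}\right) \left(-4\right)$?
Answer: $- \frac{1416}{29} \approx -48.828$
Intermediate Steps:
$\left(11 + \frac{35}{29}\right) \left(-4\right) = \frac{354}{29} \left(-4\right) = - \frac{1416}{29}$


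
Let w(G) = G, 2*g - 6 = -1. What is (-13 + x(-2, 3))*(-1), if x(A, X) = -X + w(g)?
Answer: 27/2 ≈ 13.500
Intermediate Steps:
g = 5/2 (g = 3 + (1/2)*(-1) = 3 - 1/2 = 5/2 ≈ 2.5000)
x(A, X) = 5/2 - X (x(A, X) = -X + 5/2 = 5/2 - X)
(-13 + x(-2, 3))*(-1) = (-13 + (5/2 - 1*3))*(-1) = (-13 + (5/2 - 3))*(-1) = (-13 - 1/2)*(-1) = -27/2*(-1) = 27/2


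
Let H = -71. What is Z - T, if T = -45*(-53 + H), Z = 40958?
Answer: 35378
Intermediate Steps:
T = 5580 (T = -45*(-53 - 71) = -45*(-124) = 5580)
Z - T = 40958 - 1*5580 = 40958 - 5580 = 35378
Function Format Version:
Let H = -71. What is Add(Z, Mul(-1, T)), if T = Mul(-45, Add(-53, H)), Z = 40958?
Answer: 35378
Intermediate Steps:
T = 5580 (T = Mul(-45, Add(-53, -71)) = Mul(-45, -124) = 5580)
Add(Z, Mul(-1, T)) = Add(40958, Mul(-1, 5580)) = Add(40958, -5580) = 35378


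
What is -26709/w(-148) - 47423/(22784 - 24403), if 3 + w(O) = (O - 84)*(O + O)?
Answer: 3213248116/111175111 ≈ 28.903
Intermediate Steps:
w(O) = -3 + 2*O*(-84 + O) (w(O) = -3 + (O - 84)*(O + O) = -3 + (-84 + O)*(2*O) = -3 + 2*O*(-84 + O))
-26709/w(-148) - 47423/(22784 - 24403) = -26709/(-3 - 168*(-148) + 2*(-148)**2) - 47423/(22784 - 24403) = -26709/(-3 + 24864 + 2*21904) - 47423/(-1619) = -26709/(-3 + 24864 + 43808) - 47423*(-1/1619) = -26709/68669 + 47423/1619 = 3213248116/111175111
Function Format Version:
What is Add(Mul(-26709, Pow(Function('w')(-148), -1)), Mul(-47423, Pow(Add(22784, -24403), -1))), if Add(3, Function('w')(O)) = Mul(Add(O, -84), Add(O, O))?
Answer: Rational(3213248116, 111175111) ≈ 28.903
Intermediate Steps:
Function('w')(O) = Add(-3, Mul(2, O, Add(-84, O))) (Function('w')(O) = Add(-3, Mul(Add(O, -84), Add(O, O))) = Add(-3, Mul(Add(-84, O), Mul(2, O))) = Add(-3, Mul(2, O, Add(-84, O))))
Add(Mul(-26709, Pow(Function('w')(-148), -1)), Mul(-47423, Pow(Add(22784, -24403), -1))) = Add(Mul(-26709, Pow(Add(-3, Mul(-168, -148), Mul(2, Pow(-148, 2))), -1)), Mul(-47423, Pow(Add(22784, -24403), -1))) = Add(Mul(-26709, Pow(Add(-3, 24864, Mul(2, 21904)), -1)), Mul(-47423, Pow(-1619, -1))) = Add(Mul(-26709, Pow(Add(-3, 24864, 43808), -1)), Mul(-47423, Rational(-1, 1619))) = Add(Mul(-26709, Pow(68669, -1)), Rational(47423, 1619)) = Add(Mul(-26709, Rational(1, 68669)), Rational(47423, 1619)) = Add(Rational(-26709, 68669), Rational(47423, 1619)) = Rational(3213248116, 111175111)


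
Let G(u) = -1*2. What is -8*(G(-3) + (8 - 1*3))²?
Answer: -72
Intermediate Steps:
G(u) = -2
-8*(G(-3) + (8 - 1*3))² = -8*(-2 + (8 - 1*3))² = -8*(-2 + (8 - 3))² = -8*(-2 + 5)² = -8*3² = -8*9 = -72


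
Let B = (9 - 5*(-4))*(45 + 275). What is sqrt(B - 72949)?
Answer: I*sqrt(63669) ≈ 252.33*I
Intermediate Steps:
B = 9280 (B = (9 + 20)*320 = 29*320 = 9280)
sqrt(B - 72949) = sqrt(9280 - 72949) = sqrt(-63669) = I*sqrt(63669)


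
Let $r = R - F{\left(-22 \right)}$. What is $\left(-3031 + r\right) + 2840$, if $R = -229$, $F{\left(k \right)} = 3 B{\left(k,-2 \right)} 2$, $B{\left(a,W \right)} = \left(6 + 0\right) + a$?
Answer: $-324$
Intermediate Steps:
$B{\left(a,W \right)} = 6 + a$
$F{\left(k \right)} = 36 + 6 k$ ($F{\left(k \right)} = 3 \left(6 + k\right) 2 = \left(18 + 3 k\right) 2 = 36 + 6 k$)
$r = -133$ ($r = -229 - \left(36 + 6 \left(-22\right)\right) = -229 - \left(36 - 132\right) = -229 - -96 = -229 + 96 = -133$)
$\left(-3031 + r\right) + 2840 = \left(-3031 - 133\right) + 2840 = -3164 + 2840 = -324$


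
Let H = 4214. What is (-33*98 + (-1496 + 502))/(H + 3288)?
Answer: -2114/3751 ≈ -0.56358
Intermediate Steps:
(-33*98 + (-1496 + 502))/(H + 3288) = (-33*98 + (-1496 + 502))/(4214 + 3288) = (-3234 - 994)/7502 = -4228*1/7502 = -2114/3751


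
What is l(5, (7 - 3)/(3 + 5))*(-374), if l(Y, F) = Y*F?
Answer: -935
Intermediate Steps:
l(Y, F) = F*Y
l(5, (7 - 3)/(3 + 5))*(-374) = (((7 - 3)/(3 + 5))*5)*(-374) = ((4/8)*5)*(-374) = ((4*(1/8))*5)*(-374) = ((1/2)*5)*(-374) = (5/2)*(-374) = -935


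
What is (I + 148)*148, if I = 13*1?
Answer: 23828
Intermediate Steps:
I = 13
(I + 148)*148 = (13 + 148)*148 = 161*148 = 23828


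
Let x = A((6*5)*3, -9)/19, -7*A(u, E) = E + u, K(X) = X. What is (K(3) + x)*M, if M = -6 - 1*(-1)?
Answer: -1590/133 ≈ -11.955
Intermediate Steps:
M = -5 (M = -6 + 1 = -5)
A(u, E) = -E/7 - u/7 (A(u, E) = -(E + u)/7 = -E/7 - u/7)
x = -81/133 (x = (-⅐*(-9) - 6*5*3/7)/19 = (9/7 - 30*3/7)*(1/19) = (9/7 - ⅐*90)*(1/19) = (9/7 - 90/7)*(1/19) = -81/7*1/19 = -81/133 ≈ -0.60902)
(K(3) + x)*M = (3 - 81/133)*(-5) = (318/133)*(-5) = -1590/133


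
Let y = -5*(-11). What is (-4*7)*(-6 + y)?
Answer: -1372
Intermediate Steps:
y = 55
(-4*7)*(-6 + y) = (-4*7)*(-6 + 55) = -28*49 = -1372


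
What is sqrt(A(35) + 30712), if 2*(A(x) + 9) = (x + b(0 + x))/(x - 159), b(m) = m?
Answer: sqrt(118021247)/62 ≈ 175.22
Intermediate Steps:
A(x) = -9 + x/(-159 + x) (A(x) = -9 + ((x + (0 + x))/(x - 159))/2 = -9 + ((x + x)/(-159 + x))/2 = -9 + ((2*x)/(-159 + x))/2 = -9 + (2*x/(-159 + x))/2 = -9 + x/(-159 + x))
sqrt(A(35) + 30712) = sqrt((1431 - 8*35)/(-159 + 35) + 30712) = sqrt((1431 - 280)/(-124) + 30712) = sqrt(-1/124*1151 + 30712) = sqrt(-1151/124 + 30712) = sqrt(3807137/124) = sqrt(118021247)/62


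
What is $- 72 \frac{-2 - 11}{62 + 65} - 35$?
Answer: $- \frac{3509}{127} \approx -27.63$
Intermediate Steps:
$- 72 \frac{-2 - 11}{62 + 65} - 35 = - 72 \left(- \frac{13}{127}\right) - 35 = - 72 \left(\left(-13\right) \frac{1}{127}\right) - 35 = \left(-72\right) \left(- \frac{13}{127}\right) - 35 = \frac{936}{127} - 35 = - \frac{3509}{127}$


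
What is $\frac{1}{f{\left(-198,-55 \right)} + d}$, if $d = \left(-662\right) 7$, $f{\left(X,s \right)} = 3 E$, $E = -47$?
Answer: $- \frac{1}{4775} \approx -0.00020942$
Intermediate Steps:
$f{\left(X,s \right)} = -141$ ($f{\left(X,s \right)} = 3 \left(-47\right) = -141$)
$d = -4634$
$\frac{1}{f{\left(-198,-55 \right)} + d} = \frac{1}{-141 - 4634} = \frac{1}{-4775} = - \frac{1}{4775}$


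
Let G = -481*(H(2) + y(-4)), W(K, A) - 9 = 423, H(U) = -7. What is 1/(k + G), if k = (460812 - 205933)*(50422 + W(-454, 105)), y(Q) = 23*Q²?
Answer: 1/12961443025 ≈ 7.7152e-11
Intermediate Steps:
W(K, A) = 432 (W(K, A) = 9 + 423 = 432)
G = -173641 (G = -481*(-7 + 23*(-4)²) = -481*(-7 + 23*16) = -481*(-7 + 368) = -481*361 = -173641)
k = 12961616666 (k = (460812 - 205933)*(50422 + 432) = 254879*50854 = 12961616666)
1/(k + G) = 1/(12961616666 - 173641) = 1/12961443025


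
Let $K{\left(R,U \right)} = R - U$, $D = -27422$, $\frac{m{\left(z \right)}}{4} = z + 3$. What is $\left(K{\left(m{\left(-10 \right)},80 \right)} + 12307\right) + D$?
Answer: $-15223$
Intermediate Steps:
$m{\left(z \right)} = 12 + 4 z$ ($m{\left(z \right)} = 4 \left(z + 3\right) = 4 \left(3 + z\right) = 12 + 4 z$)
$\left(K{\left(m{\left(-10 \right)},80 \right)} + 12307\right) + D = \left(\left(\left(12 + 4 \left(-10\right)\right) - 80\right) + 12307\right) - 27422 = \left(\left(\left(12 - 40\right) - 80\right) + 12307\right) - 27422 = \left(\left(-28 - 80\right) + 12307\right) - 27422 = \left(-108 + 12307\right) - 27422 = 12199 - 27422 = -15223$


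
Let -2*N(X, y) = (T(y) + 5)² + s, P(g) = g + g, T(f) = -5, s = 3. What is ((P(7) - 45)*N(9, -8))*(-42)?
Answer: -1953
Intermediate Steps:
P(g) = 2*g
N(X, y) = -3/2 (N(X, y) = -((-5 + 5)² + 3)/2 = -(0² + 3)/2 = -(0 + 3)/2 = -½*3 = -3/2)
((P(7) - 45)*N(9, -8))*(-42) = ((2*7 - 45)*(-3/2))*(-42) = ((14 - 45)*(-3/2))*(-42) = -31*(-3/2)*(-42) = (93/2)*(-42) = -1953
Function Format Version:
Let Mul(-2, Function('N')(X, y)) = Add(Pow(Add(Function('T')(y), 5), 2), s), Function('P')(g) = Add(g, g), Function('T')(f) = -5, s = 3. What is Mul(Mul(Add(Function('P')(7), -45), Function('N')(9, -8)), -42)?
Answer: -1953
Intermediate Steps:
Function('P')(g) = Mul(2, g)
Function('N')(X, y) = Rational(-3, 2) (Function('N')(X, y) = Mul(Rational(-1, 2), Add(Pow(Add(-5, 5), 2), 3)) = Mul(Rational(-1, 2), Add(Pow(0, 2), 3)) = Mul(Rational(-1, 2), Add(0, 3)) = Mul(Rational(-1, 2), 3) = Rational(-3, 2))
Mul(Mul(Add(Function('P')(7), -45), Function('N')(9, -8)), -42) = Mul(Mul(Add(Mul(2, 7), -45), Rational(-3, 2)), -42) = Mul(Mul(Add(14, -45), Rational(-3, 2)), -42) = Mul(Mul(-31, Rational(-3, 2)), -42) = Mul(Rational(93, 2), -42) = -1953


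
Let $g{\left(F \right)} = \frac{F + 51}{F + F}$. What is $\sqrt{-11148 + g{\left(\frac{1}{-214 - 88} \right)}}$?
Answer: $\frac{i \sqrt{75394}}{2} \approx 137.29 i$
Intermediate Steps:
$g{\left(F \right)} = \frac{51 + F}{2 F}$
$\sqrt{-11148 + g{\left(\frac{1}{-214 - 88} \right)}} = \sqrt{-11148 + \frac{51 + \frac{1}{-214 - 88}}{2 \frac{1}{-214 - 88}}} = \sqrt{-11148 + \frac{51 + \frac{1}{-302}}{2 \frac{1}{-302}}} = \sqrt{-11148 + \frac{51 - \frac{1}{302}}{2 \left(- \frac{1}{302}\right)}} = \sqrt{-11148 + \frac{1}{2} \left(-302\right) \frac{15401}{302}} = \sqrt{-11148 - \frac{15401}{2}} = \sqrt{- \frac{37697}{2}} = \frac{i \sqrt{75394}}{2}$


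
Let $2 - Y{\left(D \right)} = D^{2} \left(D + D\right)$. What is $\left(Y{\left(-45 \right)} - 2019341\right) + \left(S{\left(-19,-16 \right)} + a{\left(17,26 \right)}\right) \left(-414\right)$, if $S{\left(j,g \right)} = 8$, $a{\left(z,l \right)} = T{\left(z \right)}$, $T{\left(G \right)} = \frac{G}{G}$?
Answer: $-1840815$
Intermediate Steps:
$T{\left(G \right)} = 1$
$a{\left(z,l \right)} = 1$
$Y{\left(D \right)} = 2 - 2 D^{3}$ ($Y{\left(D \right)} = 2 - D^{2} \left(D + D\right) = 2 - D^{2} \cdot 2 D = 2 - 2 D^{3}$)
$\left(Y{\left(-45 \right)} - 2019341\right) + \left(S{\left(-19,-16 \right)} + a{\left(17,26 \right)}\right) \left(-414\right) = \left(\left(2 - 2 \left(-45\right)^{3}\right) - 2019341\right) + \left(8 + 1\right) \left(-414\right) = \left(\left(2 - -182250\right) - 2019341\right) + 9 \left(-414\right) = \left(\left(2 + 182250\right) - 2019341\right) - 3726 = \left(182252 - 2019341\right) - 3726 = -1837089 - 3726 = -1840815$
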